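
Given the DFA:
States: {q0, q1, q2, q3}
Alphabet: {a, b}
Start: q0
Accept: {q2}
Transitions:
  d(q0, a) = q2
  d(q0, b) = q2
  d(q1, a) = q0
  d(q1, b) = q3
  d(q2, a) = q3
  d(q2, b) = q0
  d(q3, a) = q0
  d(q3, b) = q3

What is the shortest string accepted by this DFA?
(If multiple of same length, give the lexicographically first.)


BFS by string length (lex-first path to each state shown):
  len 0: q0<-""
  len 1: q2<-"a"
Found accept state at length 1.

"a"


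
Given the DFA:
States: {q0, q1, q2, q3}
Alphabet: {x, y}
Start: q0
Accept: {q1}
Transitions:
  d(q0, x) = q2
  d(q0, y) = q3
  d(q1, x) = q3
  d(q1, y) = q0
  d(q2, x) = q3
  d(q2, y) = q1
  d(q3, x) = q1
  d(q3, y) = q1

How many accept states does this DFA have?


Accept states listed: {q1}
Counting: q1(1)

1


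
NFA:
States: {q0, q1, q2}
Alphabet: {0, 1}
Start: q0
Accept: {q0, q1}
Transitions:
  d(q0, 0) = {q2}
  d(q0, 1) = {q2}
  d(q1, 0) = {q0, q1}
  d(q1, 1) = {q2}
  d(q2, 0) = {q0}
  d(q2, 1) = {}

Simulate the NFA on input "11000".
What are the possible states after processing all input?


Start: {q0}
  --1--> {q2}
  --1--> {}
  --0--> {}
  --0--> {}
  --0--> {}

{} (empty set, no valid transitions)


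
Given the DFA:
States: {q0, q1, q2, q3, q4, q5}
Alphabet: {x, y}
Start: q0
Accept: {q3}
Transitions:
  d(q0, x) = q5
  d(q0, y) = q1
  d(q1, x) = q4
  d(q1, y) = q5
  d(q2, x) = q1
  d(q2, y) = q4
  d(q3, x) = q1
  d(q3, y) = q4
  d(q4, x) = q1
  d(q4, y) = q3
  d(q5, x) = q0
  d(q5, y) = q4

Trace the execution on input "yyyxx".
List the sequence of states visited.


Input: yyyxx
d(q0, y) = q1
d(q1, y) = q5
d(q5, y) = q4
d(q4, x) = q1
d(q1, x) = q4


q0 -> q1 -> q5 -> q4 -> q1 -> q4


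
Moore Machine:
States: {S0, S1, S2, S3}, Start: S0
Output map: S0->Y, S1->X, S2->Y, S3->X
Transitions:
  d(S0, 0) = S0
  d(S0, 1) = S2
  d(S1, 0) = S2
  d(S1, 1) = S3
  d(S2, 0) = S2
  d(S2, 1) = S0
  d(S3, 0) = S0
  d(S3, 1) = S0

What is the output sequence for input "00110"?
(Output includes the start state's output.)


Start: S0 (output Y)
  --0--> S0 (output Y)
  --0--> S0 (output Y)
  --1--> S2 (output Y)
  --1--> S0 (output Y)
  --0--> S0 (output Y)

"YYYYYY"


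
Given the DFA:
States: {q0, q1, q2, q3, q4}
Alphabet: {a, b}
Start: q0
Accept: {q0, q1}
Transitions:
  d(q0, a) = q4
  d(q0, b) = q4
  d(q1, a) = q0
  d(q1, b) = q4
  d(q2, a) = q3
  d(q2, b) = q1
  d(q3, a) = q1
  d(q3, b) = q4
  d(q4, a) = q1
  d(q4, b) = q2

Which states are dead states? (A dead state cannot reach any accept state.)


Forward reachability from each state:
  q0 -> reaches accept state q0 (live)
  q1 -> reaches accept state q0 (live)
  q2 -> reaches accept state q0 (live)
  q3 -> reaches accept state q0 (live)
  q4 -> reaches accept state q0 (live)

None (all states can reach an accept state)


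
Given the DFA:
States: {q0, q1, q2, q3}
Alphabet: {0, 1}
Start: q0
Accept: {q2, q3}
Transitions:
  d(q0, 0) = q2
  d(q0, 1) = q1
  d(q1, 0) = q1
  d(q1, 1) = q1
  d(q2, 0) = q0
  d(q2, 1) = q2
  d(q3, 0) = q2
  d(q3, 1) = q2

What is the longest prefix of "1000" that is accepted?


Run the DFA, marking each prefix where the state is accepting:
  "" -> q0 [reject]
  "1" -> q1 [reject]
  "10" -> q1 [reject]
  "100" -> q1 [reject]
  "1000" -> q1 [reject]

No prefix is accepted


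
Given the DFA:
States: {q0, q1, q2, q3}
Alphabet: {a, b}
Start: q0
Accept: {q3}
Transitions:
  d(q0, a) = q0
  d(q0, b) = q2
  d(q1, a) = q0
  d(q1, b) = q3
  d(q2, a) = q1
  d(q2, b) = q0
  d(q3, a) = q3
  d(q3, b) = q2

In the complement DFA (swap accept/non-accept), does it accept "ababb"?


Trace: q0 -> q0 -> q2 -> q1 -> q3 -> q2
Final: q2
Original accept: {q3}
Complement: q2 is not in original accept

Yes, complement accepts (original rejects)


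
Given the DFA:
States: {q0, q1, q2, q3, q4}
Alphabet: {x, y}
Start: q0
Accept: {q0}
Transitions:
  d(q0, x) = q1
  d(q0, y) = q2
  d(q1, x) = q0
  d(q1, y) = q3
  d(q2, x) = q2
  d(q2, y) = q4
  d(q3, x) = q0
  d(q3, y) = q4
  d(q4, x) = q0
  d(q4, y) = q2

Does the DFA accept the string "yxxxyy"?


Trace: q0 -> q2 -> q2 -> q2 -> q2 -> q4 -> q2
Final state: q2
Accept states: {q0}

No, rejected (final state q2 is not an accept state)


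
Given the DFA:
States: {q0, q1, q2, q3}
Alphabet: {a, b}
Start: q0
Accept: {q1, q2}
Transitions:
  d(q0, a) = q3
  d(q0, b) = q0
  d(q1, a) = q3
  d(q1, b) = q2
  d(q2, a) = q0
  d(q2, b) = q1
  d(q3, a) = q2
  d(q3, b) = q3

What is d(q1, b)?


Looking up transition d(q1, b)

q2


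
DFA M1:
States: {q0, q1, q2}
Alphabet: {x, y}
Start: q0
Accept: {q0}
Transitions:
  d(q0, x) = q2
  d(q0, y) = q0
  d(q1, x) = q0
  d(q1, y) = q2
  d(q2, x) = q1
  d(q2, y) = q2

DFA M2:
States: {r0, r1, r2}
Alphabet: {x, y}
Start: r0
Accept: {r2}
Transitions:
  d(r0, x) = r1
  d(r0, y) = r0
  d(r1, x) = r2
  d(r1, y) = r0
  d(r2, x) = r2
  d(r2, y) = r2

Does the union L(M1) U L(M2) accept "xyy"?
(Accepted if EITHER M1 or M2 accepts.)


M1: final=q2 accepted=False
M2: final=r0 accepted=False

No, union rejects (neither accepts)


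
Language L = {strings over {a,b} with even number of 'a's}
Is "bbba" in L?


count('a') = 1; 1 mod 2 = 1

No, "bbba" is not in L


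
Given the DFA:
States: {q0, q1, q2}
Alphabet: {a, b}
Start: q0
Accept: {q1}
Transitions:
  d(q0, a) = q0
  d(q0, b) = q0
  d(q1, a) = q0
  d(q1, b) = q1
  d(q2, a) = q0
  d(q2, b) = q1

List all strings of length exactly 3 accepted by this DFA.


All strings of length 3: 8 total
Accepted: 0

None


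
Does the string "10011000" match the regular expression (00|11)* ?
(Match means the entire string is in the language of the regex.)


|string| = 8; first = '1'; last = '0'

No, "10011000" does not match (00|11)*


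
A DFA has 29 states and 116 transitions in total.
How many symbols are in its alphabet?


Each state has exactly one transition per symbol.
|alphabet| = transitions / states = 116 / 29 = 4

4


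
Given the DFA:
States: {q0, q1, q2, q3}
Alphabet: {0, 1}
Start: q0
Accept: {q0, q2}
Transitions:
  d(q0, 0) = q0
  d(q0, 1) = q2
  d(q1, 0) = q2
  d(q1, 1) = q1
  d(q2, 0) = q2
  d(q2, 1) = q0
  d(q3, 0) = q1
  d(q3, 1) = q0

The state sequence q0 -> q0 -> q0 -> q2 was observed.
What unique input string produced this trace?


Trace back each transition to find the symbol:
  q0 --[0]--> q0
  q0 --[0]--> q0
  q0 --[1]--> q2

"001"


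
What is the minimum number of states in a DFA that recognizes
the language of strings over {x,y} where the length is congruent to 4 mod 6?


States track (length) mod 6.
Need 6 states: one per remainder 0..5; accept = remainder 4.

6


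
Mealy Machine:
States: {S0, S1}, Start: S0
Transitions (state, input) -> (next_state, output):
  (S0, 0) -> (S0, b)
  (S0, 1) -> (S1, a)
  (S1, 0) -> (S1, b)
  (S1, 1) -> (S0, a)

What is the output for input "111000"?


Step-by-step:
  (S0, 1) -> (S1, a)
  (S1, 1) -> (S0, a)
  (S0, 1) -> (S1, a)
  (S1, 0) -> (S1, b)
  (S1, 0) -> (S1, b)
  (S1, 0) -> (S1, b)

"aaabbb"


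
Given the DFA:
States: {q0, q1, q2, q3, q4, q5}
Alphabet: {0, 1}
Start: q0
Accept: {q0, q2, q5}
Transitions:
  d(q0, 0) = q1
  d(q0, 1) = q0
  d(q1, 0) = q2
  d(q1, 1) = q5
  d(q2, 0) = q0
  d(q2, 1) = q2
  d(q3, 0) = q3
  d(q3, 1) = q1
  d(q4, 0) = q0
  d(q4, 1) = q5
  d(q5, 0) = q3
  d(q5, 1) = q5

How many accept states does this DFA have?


Accept states listed: {q0, q2, q5}
Counting: q0(1) q2(2) q5(3)

3


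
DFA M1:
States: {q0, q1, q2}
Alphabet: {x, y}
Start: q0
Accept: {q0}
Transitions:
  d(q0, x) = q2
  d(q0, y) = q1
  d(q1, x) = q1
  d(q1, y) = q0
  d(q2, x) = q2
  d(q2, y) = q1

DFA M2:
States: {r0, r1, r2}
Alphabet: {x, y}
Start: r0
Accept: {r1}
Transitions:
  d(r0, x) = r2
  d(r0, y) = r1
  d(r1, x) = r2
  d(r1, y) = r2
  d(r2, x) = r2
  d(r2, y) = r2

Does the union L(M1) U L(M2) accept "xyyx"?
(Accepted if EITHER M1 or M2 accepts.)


M1: final=q2 accepted=False
M2: final=r2 accepted=False

No, union rejects (neither accepts)


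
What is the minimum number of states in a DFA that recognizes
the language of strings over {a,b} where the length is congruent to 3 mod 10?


States track (length) mod 10.
Need 10 states: one per remainder 0..9; accept = remainder 3.

10


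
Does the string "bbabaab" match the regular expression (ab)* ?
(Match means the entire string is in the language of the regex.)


|string| = 7; first = 'b'; last = 'b'

No, "bbabaab" does not match (ab)*


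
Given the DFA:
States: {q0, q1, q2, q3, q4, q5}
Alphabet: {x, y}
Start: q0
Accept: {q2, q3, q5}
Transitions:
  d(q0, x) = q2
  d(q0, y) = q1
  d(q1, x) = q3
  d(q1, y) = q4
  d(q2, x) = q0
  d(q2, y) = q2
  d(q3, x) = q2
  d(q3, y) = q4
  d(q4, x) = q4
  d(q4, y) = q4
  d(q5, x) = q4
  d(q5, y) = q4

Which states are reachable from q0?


BFS from q0:
  layer 0: {q0}
  layer 1: {q1, q2}
  layer 2: {q3, q4}

{q0, q1, q2, q3, q4}


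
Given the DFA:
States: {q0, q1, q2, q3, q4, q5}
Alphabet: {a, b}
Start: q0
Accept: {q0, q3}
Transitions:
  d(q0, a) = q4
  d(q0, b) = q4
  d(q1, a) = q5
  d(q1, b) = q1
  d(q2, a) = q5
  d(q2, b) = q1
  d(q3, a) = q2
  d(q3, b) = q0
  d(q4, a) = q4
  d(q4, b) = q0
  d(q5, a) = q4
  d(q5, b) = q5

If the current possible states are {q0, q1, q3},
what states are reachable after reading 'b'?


Apply transition on 'b' from each current state:
  d(q0, b) = q4
  d(q1, b) = q1
  d(q3, b) = q0

{q0, q1, q4}


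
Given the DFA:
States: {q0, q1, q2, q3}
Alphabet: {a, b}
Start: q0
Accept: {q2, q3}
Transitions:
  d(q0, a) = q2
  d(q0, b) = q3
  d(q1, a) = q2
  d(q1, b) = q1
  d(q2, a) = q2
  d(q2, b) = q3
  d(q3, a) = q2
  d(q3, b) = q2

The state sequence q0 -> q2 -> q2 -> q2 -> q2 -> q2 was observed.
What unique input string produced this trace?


Trace back each transition to find the symbol:
  q0 --[a]--> q2
  q2 --[a]--> q2
  q2 --[a]--> q2
  q2 --[a]--> q2
  q2 --[a]--> q2

"aaaaa"


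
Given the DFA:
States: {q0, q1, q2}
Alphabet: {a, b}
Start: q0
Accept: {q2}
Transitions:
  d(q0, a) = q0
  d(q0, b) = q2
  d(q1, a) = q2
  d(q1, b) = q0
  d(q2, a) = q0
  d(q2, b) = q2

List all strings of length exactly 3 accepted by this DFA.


All strings of length 3: 8 total
Accepted: 4

"aab", "abb", "bab", "bbb"


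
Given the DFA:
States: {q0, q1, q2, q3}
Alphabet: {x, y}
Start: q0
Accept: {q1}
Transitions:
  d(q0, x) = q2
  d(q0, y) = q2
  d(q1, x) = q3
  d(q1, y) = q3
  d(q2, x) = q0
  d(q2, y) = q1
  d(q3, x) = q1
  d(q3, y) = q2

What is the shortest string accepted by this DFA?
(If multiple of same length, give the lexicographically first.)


BFS by string length (lex-first path to each state shown):
  len 0: q0<-""
  len 1: q2<-"x"
  len 2: q0<-"xx", q1<-"xy"
Found accept state at length 2.

"xy"


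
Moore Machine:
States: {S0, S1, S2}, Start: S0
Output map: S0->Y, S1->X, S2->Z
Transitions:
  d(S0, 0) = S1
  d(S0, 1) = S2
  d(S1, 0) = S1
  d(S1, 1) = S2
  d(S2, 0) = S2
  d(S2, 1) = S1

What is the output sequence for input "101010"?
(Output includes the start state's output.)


Start: S0 (output Y)
  --1--> S2 (output Z)
  --0--> S2 (output Z)
  --1--> S1 (output X)
  --0--> S1 (output X)
  --1--> S2 (output Z)
  --0--> S2 (output Z)

"YZZXXZZ"


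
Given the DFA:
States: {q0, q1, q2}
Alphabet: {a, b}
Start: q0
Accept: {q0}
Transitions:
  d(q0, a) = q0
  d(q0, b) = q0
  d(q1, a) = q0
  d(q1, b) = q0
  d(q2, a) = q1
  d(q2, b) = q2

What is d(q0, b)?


Looking up transition d(q0, b)

q0


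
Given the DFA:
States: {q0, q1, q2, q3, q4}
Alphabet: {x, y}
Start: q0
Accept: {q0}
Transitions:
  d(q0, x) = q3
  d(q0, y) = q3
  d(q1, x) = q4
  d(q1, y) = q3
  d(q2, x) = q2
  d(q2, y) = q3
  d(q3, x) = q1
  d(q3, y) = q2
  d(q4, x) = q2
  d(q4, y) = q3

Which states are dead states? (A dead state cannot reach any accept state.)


Forward reachability from each state:
  q0 -> reaches accept state q0 (live)
  q1 -> reaches {q1, q2, q3, q4}, no accept state (dead)
  q2 -> reaches {q1, q2, q3, q4}, no accept state (dead)
  q3 -> reaches {q1, q2, q3, q4}, no accept state (dead)
  q4 -> reaches {q1, q2, q3, q4}, no accept state (dead)

{q1, q2, q3, q4}


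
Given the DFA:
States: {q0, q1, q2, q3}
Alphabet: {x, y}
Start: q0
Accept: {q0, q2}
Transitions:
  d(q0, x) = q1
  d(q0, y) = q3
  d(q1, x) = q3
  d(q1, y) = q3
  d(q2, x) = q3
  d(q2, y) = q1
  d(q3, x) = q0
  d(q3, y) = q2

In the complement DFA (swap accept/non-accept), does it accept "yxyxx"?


Trace: q0 -> q3 -> q0 -> q3 -> q0 -> q1
Final: q1
Original accept: {q0, q2}
Complement: q1 is not in original accept

Yes, complement accepts (original rejects)


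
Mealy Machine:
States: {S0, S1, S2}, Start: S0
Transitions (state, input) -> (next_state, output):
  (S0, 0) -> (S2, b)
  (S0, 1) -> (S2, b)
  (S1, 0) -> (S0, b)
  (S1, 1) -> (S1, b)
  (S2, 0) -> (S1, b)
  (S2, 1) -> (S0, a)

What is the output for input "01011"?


Step-by-step:
  (S0, 0) -> (S2, b)
  (S2, 1) -> (S0, a)
  (S0, 0) -> (S2, b)
  (S2, 1) -> (S0, a)
  (S0, 1) -> (S2, b)

"babab"


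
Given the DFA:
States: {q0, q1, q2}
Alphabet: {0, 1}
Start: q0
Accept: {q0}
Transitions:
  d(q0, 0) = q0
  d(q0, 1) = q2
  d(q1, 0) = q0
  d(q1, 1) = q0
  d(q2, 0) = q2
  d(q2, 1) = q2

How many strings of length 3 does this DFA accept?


Enumerating all length-3 strings:
  "000" -> q0 [accept]
  "001" -> q2 [reject]
  "010" -> q2 [reject]
  "011" -> q2 [reject]
  "100" -> q2 [reject]
  "101" -> q2 [reject]
  "110" -> q2 [reject]
  "111" -> q2 [reject]

1 out of 8


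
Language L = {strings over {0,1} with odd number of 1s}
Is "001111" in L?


count('1') = 4; 4 mod 2 = 0

No, "001111" is not in L


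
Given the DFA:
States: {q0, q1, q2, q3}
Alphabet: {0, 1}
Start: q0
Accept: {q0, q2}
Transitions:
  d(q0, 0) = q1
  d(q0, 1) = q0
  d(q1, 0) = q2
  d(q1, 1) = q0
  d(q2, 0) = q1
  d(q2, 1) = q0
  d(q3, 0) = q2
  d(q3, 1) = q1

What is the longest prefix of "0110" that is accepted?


Run the DFA, marking each prefix where the state is accepting:
  "" -> q0 [accept]
  "0" -> q1 [reject]
  "01" -> q0 [accept]
  "011" -> q0 [accept]
  "0110" -> q1 [reject]

"011"


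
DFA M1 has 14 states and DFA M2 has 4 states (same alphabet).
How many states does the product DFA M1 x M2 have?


Product construction pairs every M1 state with every M2 state.
14 * 4 = 56

56


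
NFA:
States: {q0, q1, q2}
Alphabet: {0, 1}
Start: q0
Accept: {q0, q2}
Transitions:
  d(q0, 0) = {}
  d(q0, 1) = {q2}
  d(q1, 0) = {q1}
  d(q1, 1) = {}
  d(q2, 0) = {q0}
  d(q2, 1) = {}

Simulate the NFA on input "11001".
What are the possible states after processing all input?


Start: {q0}
  --1--> {q2}
  --1--> {}
  --0--> {}
  --0--> {}
  --1--> {}

{} (empty set, no valid transitions)


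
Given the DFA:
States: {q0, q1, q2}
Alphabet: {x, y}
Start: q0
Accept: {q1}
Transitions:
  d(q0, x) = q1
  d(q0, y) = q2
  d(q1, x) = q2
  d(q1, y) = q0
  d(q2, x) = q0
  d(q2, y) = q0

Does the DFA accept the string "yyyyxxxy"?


Trace: q0 -> q2 -> q0 -> q2 -> q0 -> q1 -> q2 -> q0 -> q2
Final state: q2
Accept states: {q1}

No, rejected (final state q2 is not an accept state)


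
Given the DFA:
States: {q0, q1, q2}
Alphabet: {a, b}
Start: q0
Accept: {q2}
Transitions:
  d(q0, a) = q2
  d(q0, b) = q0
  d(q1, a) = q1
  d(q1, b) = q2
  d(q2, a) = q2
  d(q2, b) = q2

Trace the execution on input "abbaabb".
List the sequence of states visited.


Input: abbaabb
d(q0, a) = q2
d(q2, b) = q2
d(q2, b) = q2
d(q2, a) = q2
d(q2, a) = q2
d(q2, b) = q2
d(q2, b) = q2


q0 -> q2 -> q2 -> q2 -> q2 -> q2 -> q2 -> q2


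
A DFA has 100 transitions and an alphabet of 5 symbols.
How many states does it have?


Each state has exactly one transition per symbol.
states = transitions / |alphabet| = 100 / 5 = 20

20


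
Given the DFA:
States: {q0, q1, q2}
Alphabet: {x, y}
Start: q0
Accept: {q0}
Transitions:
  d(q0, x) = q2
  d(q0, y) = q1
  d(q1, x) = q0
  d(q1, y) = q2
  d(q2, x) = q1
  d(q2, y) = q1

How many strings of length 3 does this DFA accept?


Enumerating all length-3 strings:
  "xxx" -> q0 [accept]
  "xxy" -> q2 [reject]
  "xyx" -> q0 [accept]
  "xyy" -> q2 [reject]
  "yxx" -> q2 [reject]
  "yxy" -> q1 [reject]
  "yyx" -> q1 [reject]
  "yyy" -> q1 [reject]

2 out of 8


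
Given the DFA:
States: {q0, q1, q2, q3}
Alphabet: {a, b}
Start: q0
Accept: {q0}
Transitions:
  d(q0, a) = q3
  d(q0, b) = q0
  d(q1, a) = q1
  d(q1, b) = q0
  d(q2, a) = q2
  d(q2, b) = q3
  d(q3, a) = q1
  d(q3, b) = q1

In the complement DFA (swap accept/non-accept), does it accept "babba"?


Trace: q0 -> q0 -> q3 -> q1 -> q0 -> q3
Final: q3
Original accept: {q0}
Complement: q3 is not in original accept

Yes, complement accepts (original rejects)


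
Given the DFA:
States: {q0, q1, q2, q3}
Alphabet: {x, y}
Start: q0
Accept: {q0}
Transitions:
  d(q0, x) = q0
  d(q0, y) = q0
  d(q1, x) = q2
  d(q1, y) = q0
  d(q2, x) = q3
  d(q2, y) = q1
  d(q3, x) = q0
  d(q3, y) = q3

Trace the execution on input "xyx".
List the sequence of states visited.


Input: xyx
d(q0, x) = q0
d(q0, y) = q0
d(q0, x) = q0


q0 -> q0 -> q0 -> q0


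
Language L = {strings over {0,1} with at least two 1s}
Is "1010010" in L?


count('1') = 3

Yes, "1010010" is in L


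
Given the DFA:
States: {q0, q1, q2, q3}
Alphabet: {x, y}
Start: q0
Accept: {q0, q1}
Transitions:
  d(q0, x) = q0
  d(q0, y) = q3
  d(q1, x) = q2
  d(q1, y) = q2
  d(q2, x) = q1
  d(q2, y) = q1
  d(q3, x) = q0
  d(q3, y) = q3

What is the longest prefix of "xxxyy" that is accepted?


Run the DFA, marking each prefix where the state is accepting:
  "" -> q0 [accept]
  "x" -> q0 [accept]
  "xx" -> q0 [accept]
  "xxx" -> q0 [accept]
  "xxxy" -> q3 [reject]
  "xxxyy" -> q3 [reject]

"xxx"


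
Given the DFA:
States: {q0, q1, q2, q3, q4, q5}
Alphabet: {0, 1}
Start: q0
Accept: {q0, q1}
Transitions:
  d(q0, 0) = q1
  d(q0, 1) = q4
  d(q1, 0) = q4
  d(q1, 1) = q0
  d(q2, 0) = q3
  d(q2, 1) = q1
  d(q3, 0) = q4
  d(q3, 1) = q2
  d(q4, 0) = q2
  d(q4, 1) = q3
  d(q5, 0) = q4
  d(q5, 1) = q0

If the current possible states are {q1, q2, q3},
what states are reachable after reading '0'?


Apply transition on '0' from each current state:
  d(q1, 0) = q4
  d(q2, 0) = q3
  d(q3, 0) = q4

{q3, q4}


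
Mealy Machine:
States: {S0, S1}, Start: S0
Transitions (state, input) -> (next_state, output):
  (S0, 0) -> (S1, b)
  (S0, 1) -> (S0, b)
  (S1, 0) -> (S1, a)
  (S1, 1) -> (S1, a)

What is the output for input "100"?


Step-by-step:
  (S0, 1) -> (S0, b)
  (S0, 0) -> (S1, b)
  (S1, 0) -> (S1, a)

"bba"


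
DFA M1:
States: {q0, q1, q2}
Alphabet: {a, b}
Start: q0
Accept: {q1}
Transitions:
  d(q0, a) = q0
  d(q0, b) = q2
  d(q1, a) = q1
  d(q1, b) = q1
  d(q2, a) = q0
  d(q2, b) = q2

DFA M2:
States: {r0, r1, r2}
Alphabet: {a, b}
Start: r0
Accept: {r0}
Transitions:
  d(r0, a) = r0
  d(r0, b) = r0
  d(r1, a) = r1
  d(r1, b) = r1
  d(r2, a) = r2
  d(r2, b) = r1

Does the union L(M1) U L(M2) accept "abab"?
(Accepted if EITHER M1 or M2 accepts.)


M1: final=q2 accepted=False
M2: final=r0 accepted=True

Yes, union accepts


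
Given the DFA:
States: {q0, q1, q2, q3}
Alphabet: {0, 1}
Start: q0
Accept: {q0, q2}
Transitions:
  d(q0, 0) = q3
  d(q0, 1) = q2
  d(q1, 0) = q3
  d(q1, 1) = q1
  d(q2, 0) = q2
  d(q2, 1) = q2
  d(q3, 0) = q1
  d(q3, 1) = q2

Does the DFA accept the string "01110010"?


Trace: q0 -> q3 -> q2 -> q2 -> q2 -> q2 -> q2 -> q2 -> q2
Final state: q2
Accept states: {q0, q2}

Yes, accepted (final state q2 is an accept state)


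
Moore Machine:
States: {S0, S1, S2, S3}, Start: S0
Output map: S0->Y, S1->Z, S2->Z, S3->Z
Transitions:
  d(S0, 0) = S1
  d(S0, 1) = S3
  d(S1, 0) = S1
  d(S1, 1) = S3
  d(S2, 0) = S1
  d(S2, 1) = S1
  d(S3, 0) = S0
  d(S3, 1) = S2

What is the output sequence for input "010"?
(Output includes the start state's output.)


Start: S0 (output Y)
  --0--> S1 (output Z)
  --1--> S3 (output Z)
  --0--> S0 (output Y)

"YZZY"


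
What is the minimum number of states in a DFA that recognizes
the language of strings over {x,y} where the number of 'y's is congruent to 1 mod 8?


States track (count of 'y') mod 8.
Need 8 states: one per remainder 0..7; accept = remainder 1.

8


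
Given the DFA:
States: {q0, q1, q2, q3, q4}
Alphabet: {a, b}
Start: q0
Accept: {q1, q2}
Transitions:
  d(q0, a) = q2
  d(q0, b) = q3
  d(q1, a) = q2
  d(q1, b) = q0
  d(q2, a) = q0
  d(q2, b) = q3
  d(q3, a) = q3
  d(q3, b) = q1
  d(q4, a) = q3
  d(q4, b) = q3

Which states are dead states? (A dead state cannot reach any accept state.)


Forward reachability from each state:
  q0 -> reaches accept state q1 (live)
  q1 -> reaches accept state q1 (live)
  q2 -> reaches accept state q1 (live)
  q3 -> reaches accept state q1 (live)
  q4 -> reaches accept state q1 (live)

None (all states can reach an accept state)


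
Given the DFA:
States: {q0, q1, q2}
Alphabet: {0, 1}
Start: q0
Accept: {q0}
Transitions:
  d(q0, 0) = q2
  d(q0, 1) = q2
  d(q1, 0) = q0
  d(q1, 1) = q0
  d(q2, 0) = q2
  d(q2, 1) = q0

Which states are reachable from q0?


BFS from q0:
  layer 0: {q0}
  layer 1: {q2}

{q0, q2}


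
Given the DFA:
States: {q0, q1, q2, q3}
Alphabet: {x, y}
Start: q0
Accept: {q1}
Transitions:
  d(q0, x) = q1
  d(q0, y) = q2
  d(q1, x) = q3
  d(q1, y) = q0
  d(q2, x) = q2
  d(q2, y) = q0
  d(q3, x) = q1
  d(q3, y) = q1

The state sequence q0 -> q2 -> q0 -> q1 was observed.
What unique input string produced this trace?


Trace back each transition to find the symbol:
  q0 --[y]--> q2
  q2 --[y]--> q0
  q0 --[x]--> q1

"yyx"


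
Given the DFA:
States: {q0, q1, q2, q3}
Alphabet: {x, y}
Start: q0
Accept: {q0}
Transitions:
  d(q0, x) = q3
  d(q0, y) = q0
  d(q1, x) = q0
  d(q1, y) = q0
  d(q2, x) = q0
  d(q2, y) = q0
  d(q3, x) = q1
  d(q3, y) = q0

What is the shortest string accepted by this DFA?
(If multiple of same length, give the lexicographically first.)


BFS by string length (lex-first path to each state shown):
  len 0: q0<-""
Found accept state at length 0.

"" (empty string)


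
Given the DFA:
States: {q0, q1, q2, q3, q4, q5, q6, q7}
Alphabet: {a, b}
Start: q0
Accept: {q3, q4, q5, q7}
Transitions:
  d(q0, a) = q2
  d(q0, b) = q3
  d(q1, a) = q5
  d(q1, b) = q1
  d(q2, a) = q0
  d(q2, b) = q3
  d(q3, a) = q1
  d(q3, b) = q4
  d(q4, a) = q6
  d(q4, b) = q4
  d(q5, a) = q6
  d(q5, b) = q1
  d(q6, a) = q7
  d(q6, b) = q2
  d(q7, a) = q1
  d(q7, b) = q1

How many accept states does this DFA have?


Accept states listed: {q3, q4, q5, q7}
Counting: q3(1) q4(2) q5(3) q7(4)

4


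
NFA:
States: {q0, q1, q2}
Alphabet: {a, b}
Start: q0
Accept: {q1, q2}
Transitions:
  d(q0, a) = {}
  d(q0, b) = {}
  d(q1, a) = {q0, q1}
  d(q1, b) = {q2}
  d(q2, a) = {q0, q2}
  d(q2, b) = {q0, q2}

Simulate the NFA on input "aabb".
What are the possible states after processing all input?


Start: {q0}
  --a--> {}
  --a--> {}
  --b--> {}
  --b--> {}

{} (empty set, no valid transitions)


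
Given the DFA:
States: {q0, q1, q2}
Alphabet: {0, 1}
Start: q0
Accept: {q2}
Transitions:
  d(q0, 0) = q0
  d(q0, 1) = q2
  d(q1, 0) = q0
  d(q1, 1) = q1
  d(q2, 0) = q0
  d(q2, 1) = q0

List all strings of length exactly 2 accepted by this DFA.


All strings of length 2: 4 total
Accepted: 1

"01"


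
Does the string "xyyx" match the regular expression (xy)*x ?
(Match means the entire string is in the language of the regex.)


|string| = 4; first = 'x'; last = 'x'

No, "xyyx" does not match (xy)*x


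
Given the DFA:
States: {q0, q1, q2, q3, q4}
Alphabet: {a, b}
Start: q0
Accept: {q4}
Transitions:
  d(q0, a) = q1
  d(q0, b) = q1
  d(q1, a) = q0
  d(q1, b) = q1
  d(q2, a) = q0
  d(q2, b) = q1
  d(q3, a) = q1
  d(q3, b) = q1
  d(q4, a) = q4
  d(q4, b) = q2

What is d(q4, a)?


Looking up transition d(q4, a)

q4


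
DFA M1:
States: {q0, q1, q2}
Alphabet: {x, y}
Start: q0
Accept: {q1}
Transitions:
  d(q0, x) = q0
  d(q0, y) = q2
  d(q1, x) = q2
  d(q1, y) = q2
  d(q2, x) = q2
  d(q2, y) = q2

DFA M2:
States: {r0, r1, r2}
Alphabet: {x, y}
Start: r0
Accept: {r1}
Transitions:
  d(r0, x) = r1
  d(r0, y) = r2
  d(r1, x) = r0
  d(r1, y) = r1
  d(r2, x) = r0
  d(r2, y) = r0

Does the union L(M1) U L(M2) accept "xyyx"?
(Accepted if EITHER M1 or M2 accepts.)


M1: final=q2 accepted=False
M2: final=r0 accepted=False

No, union rejects (neither accepts)


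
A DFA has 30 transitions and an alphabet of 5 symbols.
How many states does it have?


Each state has exactly one transition per symbol.
states = transitions / |alphabet| = 30 / 5 = 6

6


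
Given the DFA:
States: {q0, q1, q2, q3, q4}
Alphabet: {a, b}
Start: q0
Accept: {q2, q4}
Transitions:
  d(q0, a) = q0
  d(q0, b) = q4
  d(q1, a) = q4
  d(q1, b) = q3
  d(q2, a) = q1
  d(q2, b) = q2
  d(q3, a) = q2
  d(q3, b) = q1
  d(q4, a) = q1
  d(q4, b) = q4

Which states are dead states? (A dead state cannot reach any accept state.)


Forward reachability from each state:
  q0 -> reaches accept state q2 (live)
  q1 -> reaches accept state q2 (live)
  q2 -> reaches accept state q2 (live)
  q3 -> reaches accept state q2 (live)
  q4 -> reaches accept state q2 (live)

None (all states can reach an accept state)


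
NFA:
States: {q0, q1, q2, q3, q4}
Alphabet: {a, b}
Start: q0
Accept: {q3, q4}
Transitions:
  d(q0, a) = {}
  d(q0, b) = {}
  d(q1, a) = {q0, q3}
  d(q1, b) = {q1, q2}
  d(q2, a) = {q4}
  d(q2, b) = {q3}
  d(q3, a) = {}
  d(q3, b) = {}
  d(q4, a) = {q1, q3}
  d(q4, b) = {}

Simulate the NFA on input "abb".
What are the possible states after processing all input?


Start: {q0}
  --a--> {}
  --b--> {}
  --b--> {}

{} (empty set, no valid transitions)


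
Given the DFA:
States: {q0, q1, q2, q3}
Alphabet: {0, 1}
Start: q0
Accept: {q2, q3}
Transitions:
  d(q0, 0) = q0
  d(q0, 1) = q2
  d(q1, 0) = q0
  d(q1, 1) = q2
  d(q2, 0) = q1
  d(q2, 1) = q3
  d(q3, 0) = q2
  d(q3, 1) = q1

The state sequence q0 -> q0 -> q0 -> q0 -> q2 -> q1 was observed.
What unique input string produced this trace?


Trace back each transition to find the symbol:
  q0 --[0]--> q0
  q0 --[0]--> q0
  q0 --[0]--> q0
  q0 --[1]--> q2
  q2 --[0]--> q1

"00010"


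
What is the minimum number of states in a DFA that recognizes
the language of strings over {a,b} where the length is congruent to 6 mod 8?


States track (length) mod 8.
Need 8 states: one per remainder 0..7; accept = remainder 6.

8


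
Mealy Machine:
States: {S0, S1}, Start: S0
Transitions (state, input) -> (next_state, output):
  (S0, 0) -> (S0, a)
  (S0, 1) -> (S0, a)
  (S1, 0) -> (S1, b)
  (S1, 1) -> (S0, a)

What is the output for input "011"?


Step-by-step:
  (S0, 0) -> (S0, a)
  (S0, 1) -> (S0, a)
  (S0, 1) -> (S0, a)

"aaa"


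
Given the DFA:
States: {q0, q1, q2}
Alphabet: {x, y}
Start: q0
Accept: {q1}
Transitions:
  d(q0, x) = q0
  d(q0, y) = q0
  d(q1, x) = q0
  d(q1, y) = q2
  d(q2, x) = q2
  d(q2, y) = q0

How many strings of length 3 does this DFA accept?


Enumerating all length-3 strings:
  "xxx" -> q0 [reject]
  "xxy" -> q0 [reject]
  "xyx" -> q0 [reject]
  "xyy" -> q0 [reject]
  "yxx" -> q0 [reject]
  "yxy" -> q0 [reject]
  "yyx" -> q0 [reject]
  "yyy" -> q0 [reject]

0 out of 8


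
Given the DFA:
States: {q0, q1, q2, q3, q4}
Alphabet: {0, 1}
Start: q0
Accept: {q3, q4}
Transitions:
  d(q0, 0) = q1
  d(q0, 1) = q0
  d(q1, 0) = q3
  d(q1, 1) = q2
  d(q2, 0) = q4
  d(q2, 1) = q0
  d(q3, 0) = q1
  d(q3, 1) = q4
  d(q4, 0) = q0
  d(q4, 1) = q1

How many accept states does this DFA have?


Accept states listed: {q3, q4}
Counting: q3(1) q4(2)

2


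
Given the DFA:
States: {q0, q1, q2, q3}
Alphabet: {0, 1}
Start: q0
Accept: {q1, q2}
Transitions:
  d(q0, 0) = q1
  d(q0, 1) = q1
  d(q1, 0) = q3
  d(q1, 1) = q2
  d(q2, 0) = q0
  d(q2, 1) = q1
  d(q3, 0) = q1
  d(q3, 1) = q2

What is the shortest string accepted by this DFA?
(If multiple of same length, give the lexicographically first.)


BFS by string length (lex-first path to each state shown):
  len 0: q0<-""
  len 1: q1<-"0"
Found accept state at length 1.

"0"


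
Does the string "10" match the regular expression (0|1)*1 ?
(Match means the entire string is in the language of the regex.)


|string| = 2; first = '1'; last = '0'

No, "10" does not match (0|1)*1


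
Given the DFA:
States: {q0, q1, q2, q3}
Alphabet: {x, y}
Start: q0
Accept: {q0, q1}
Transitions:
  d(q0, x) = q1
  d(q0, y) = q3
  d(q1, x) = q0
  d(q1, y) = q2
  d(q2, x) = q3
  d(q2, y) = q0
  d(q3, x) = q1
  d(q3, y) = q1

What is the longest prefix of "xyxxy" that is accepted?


Run the DFA, marking each prefix where the state is accepting:
  "" -> q0 [accept]
  "x" -> q1 [accept]
  "xy" -> q2 [reject]
  "xyx" -> q3 [reject]
  "xyxx" -> q1 [accept]
  "xyxxy" -> q2 [reject]

"xyxx"


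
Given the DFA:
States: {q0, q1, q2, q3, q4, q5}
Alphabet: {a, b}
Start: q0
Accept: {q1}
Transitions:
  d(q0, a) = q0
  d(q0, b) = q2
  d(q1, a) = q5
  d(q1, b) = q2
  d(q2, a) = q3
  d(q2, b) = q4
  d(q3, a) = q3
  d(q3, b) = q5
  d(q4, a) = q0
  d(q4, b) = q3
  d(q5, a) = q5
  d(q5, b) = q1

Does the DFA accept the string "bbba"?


Trace: q0 -> q2 -> q4 -> q3 -> q3
Final state: q3
Accept states: {q1}

No, rejected (final state q3 is not an accept state)


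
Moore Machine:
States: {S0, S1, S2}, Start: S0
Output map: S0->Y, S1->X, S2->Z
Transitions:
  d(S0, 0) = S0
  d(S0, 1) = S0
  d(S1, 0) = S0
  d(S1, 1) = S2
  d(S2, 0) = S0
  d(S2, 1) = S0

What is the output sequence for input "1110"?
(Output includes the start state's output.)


Start: S0 (output Y)
  --1--> S0 (output Y)
  --1--> S0 (output Y)
  --1--> S0 (output Y)
  --0--> S0 (output Y)

"YYYYY"


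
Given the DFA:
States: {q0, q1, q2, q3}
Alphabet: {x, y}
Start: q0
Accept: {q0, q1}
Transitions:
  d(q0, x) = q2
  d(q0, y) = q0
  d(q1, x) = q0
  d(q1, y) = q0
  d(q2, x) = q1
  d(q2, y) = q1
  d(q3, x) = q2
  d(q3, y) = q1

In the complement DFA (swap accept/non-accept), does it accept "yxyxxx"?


Trace: q0 -> q0 -> q2 -> q1 -> q0 -> q2 -> q1
Final: q1
Original accept: {q0, q1}
Complement: q1 is in original accept

No, complement rejects (original accepts)


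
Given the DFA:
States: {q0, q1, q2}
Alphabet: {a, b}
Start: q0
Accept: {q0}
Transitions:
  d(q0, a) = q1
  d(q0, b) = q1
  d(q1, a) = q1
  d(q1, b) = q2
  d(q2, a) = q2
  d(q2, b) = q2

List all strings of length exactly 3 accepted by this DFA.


All strings of length 3: 8 total
Accepted: 0

None


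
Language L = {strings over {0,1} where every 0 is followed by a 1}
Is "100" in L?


'00' present: True; ends with '0': True

No, "100" is not in L


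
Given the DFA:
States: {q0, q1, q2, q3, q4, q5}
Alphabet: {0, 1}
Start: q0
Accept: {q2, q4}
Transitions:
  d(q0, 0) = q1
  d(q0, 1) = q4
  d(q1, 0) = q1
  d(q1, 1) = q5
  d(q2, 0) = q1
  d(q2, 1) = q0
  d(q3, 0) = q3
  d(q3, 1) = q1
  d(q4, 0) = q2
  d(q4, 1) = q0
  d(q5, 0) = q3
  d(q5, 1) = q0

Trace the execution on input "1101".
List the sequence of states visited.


Input: 1101
d(q0, 1) = q4
d(q4, 1) = q0
d(q0, 0) = q1
d(q1, 1) = q5


q0 -> q4 -> q0 -> q1 -> q5


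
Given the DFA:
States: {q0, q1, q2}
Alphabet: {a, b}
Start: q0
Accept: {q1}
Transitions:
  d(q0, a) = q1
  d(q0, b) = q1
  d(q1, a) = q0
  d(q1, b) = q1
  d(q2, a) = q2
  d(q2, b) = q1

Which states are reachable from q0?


BFS from q0:
  layer 0: {q0}
  layer 1: {q1}

{q0, q1}


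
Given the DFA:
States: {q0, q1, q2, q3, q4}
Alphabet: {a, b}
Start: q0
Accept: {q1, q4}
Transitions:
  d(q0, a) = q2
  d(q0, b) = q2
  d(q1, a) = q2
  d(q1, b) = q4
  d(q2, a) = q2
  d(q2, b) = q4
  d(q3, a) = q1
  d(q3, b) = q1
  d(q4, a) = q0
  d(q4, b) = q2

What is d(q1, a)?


Looking up transition d(q1, a)

q2


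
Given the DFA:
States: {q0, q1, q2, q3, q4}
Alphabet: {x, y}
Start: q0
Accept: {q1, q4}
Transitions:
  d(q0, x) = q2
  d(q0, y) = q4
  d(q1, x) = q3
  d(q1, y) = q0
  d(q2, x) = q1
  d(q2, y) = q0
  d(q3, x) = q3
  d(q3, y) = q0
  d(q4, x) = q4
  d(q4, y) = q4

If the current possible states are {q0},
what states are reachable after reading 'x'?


Apply transition on 'x' from each current state:
  d(q0, x) = q2

{q2}


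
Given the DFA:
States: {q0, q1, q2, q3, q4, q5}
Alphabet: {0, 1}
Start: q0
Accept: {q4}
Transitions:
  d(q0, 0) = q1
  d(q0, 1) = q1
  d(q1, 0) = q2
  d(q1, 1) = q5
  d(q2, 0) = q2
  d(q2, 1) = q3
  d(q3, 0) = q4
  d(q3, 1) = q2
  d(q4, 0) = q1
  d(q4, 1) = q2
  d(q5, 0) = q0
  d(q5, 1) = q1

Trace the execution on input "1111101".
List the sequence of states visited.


Input: 1111101
d(q0, 1) = q1
d(q1, 1) = q5
d(q5, 1) = q1
d(q1, 1) = q5
d(q5, 1) = q1
d(q1, 0) = q2
d(q2, 1) = q3


q0 -> q1 -> q5 -> q1 -> q5 -> q1 -> q2 -> q3


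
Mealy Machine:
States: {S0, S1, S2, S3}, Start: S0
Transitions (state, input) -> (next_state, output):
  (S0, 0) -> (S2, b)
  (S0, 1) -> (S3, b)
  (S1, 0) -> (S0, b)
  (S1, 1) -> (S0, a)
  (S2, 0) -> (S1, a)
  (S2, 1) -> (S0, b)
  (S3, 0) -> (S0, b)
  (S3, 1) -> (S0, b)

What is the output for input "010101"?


Step-by-step:
  (S0, 0) -> (S2, b)
  (S2, 1) -> (S0, b)
  (S0, 0) -> (S2, b)
  (S2, 1) -> (S0, b)
  (S0, 0) -> (S2, b)
  (S2, 1) -> (S0, b)

"bbbbbb"


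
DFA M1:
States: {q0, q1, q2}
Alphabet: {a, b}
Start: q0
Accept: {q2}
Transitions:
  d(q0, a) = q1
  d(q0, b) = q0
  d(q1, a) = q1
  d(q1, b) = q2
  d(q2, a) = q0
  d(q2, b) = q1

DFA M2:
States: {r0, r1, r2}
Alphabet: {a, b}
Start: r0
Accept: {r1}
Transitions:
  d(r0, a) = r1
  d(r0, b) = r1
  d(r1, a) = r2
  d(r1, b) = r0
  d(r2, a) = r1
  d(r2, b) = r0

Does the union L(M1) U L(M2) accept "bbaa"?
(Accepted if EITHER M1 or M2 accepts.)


M1: final=q1 accepted=False
M2: final=r2 accepted=False

No, union rejects (neither accepts)


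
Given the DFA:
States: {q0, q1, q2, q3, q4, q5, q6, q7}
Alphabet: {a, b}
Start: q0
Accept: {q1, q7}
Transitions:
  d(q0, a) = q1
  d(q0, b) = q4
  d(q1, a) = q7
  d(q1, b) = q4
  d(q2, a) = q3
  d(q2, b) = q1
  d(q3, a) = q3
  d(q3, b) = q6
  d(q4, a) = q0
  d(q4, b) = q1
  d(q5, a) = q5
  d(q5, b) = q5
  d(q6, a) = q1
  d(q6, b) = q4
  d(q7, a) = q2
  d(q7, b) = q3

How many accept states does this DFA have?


Accept states listed: {q1, q7}
Counting: q1(1) q7(2)

2


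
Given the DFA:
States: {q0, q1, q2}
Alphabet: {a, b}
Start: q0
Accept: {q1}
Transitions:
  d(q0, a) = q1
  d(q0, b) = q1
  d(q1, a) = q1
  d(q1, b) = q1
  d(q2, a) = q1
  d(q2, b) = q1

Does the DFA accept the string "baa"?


Trace: q0 -> q1 -> q1 -> q1
Final state: q1
Accept states: {q1}

Yes, accepted (final state q1 is an accept state)


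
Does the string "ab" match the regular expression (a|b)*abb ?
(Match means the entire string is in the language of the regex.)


|string| = 2; first = 'a'; last = 'b'

No, "ab" does not match (a|b)*abb


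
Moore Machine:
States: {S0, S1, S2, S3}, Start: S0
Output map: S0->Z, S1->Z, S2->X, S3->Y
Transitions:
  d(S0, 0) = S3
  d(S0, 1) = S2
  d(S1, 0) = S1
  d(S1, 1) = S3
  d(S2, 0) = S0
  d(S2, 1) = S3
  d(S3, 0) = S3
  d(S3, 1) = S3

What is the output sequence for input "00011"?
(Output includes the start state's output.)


Start: S0 (output Z)
  --0--> S3 (output Y)
  --0--> S3 (output Y)
  --0--> S3 (output Y)
  --1--> S3 (output Y)
  --1--> S3 (output Y)

"ZYYYYY"


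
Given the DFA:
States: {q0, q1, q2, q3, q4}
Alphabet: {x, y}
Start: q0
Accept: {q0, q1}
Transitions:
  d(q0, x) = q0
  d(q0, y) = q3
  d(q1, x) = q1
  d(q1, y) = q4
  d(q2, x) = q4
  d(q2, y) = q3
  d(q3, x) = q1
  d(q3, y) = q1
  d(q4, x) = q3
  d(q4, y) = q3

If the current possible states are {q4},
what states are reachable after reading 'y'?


Apply transition on 'y' from each current state:
  d(q4, y) = q3

{q3}


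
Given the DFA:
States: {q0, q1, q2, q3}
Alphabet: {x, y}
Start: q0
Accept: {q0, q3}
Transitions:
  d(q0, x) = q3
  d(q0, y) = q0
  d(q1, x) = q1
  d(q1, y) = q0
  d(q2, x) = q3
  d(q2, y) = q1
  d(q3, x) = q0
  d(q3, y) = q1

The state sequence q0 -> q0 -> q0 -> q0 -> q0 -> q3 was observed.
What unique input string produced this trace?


Trace back each transition to find the symbol:
  q0 --[y]--> q0
  q0 --[y]--> q0
  q0 --[y]--> q0
  q0 --[y]--> q0
  q0 --[x]--> q3

"yyyyx"


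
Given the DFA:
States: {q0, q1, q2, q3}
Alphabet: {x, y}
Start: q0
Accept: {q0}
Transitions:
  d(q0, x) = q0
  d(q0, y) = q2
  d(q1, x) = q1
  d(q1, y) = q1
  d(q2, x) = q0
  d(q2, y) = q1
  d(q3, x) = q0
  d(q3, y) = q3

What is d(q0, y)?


Looking up transition d(q0, y)

q2


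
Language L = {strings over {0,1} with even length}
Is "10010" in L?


length = 5; 5 mod 2 = 1

No, "10010" is not in L


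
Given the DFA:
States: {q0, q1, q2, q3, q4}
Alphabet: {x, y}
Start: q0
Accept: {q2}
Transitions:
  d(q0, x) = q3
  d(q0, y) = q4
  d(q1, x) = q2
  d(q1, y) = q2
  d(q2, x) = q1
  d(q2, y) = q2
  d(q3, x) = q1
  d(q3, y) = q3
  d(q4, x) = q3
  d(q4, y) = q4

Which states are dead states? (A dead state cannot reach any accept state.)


Forward reachability from each state:
  q0 -> reaches accept state q2 (live)
  q1 -> reaches accept state q2 (live)
  q2 -> reaches accept state q2 (live)
  q3 -> reaches accept state q2 (live)
  q4 -> reaches accept state q2 (live)

None (all states can reach an accept state)


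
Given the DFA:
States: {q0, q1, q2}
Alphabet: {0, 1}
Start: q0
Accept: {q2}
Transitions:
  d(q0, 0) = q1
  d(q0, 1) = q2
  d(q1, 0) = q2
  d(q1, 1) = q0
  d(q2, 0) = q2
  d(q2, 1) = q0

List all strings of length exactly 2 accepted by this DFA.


All strings of length 2: 4 total
Accepted: 2

"00", "10"


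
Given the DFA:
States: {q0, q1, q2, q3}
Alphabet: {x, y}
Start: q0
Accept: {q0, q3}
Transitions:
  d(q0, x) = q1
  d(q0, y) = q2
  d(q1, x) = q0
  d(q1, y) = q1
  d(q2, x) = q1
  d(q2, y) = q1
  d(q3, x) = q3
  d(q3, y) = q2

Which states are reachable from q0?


BFS from q0:
  layer 0: {q0}
  layer 1: {q1, q2}

{q0, q1, q2}


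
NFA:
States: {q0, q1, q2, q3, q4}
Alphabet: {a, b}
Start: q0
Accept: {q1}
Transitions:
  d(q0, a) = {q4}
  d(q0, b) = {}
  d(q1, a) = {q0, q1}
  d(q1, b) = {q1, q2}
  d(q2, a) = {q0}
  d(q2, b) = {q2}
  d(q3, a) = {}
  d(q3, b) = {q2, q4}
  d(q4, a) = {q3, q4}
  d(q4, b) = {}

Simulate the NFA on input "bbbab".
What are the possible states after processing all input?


Start: {q0}
  --b--> {}
  --b--> {}
  --b--> {}
  --a--> {}
  --b--> {}

{} (empty set, no valid transitions)


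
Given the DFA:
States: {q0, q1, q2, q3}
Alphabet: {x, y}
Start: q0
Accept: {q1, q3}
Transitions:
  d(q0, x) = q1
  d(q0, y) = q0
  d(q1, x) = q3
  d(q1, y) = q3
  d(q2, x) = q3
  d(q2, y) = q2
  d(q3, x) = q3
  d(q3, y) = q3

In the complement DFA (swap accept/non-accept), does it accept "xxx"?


Trace: q0 -> q1 -> q3 -> q3
Final: q3
Original accept: {q1, q3}
Complement: q3 is in original accept

No, complement rejects (original accepts)


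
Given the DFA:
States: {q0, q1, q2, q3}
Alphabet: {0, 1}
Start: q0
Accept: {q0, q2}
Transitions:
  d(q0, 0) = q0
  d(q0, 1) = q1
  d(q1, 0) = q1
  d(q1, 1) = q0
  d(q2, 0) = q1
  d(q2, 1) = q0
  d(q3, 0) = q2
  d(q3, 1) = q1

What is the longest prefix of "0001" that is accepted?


Run the DFA, marking each prefix where the state is accepting:
  "" -> q0 [accept]
  "0" -> q0 [accept]
  "00" -> q0 [accept]
  "000" -> q0 [accept]
  "0001" -> q1 [reject]

"000"


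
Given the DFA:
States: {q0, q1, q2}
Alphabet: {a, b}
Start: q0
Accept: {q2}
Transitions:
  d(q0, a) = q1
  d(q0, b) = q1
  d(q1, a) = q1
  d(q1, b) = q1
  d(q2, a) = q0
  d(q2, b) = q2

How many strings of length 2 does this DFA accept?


Enumerating all length-2 strings:
  "aa" -> q1 [reject]
  "ab" -> q1 [reject]
  "ba" -> q1 [reject]
  "bb" -> q1 [reject]

0 out of 4


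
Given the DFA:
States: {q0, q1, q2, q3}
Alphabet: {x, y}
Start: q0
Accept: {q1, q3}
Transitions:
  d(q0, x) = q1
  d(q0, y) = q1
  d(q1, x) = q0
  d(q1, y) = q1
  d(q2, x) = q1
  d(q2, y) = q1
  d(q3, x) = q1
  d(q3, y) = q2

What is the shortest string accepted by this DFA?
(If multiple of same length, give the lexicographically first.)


BFS by string length (lex-first path to each state shown):
  len 0: q0<-""
  len 1: q1<-"x"
Found accept state at length 1.

"x"


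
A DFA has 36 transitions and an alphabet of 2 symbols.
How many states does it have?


Each state has exactly one transition per symbol.
states = transitions / |alphabet| = 36 / 2 = 18

18


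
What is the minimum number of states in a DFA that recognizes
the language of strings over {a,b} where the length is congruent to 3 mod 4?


States track (length) mod 4.
Need 4 states: one per remainder 0..3; accept = remainder 3.

4
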